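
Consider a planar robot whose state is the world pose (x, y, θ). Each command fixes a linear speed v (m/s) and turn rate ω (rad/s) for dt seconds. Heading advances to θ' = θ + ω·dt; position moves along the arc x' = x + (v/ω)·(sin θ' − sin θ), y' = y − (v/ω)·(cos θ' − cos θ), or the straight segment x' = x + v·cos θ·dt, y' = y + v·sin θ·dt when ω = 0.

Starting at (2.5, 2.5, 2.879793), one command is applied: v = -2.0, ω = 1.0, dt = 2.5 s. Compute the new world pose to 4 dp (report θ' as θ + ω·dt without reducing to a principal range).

(4.5885, 5.6697, 5.3798)

θ' = 2.8798 + 1.0·2.5 = 5.3798
R = v/ω = -2.0/1.0 = -2.0000
x' = 2.5 + -2.0000·(sin 5.3798 − sin 2.8798) = 4.5885
y' = 2.5 − -2.0000·(cos 5.3798 − cos 2.8798) = 5.6697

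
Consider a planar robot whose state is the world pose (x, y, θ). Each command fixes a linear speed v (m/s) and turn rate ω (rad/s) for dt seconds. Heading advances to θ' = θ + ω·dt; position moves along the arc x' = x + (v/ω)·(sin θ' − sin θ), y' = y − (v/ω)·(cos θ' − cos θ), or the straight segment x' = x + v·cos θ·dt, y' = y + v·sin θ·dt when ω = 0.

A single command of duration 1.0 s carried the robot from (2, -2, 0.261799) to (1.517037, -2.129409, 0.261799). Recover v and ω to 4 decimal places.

Δθ = 0.261799 − 0.261799 = 0.000000
ω = Δθ/dt = 0.000000/1.0 = 0.0000
ω = 0 → v = (Δx·cos θ + Δy·sin θ)/dt = -0.5000

v = -0.5000, ω = 0.0000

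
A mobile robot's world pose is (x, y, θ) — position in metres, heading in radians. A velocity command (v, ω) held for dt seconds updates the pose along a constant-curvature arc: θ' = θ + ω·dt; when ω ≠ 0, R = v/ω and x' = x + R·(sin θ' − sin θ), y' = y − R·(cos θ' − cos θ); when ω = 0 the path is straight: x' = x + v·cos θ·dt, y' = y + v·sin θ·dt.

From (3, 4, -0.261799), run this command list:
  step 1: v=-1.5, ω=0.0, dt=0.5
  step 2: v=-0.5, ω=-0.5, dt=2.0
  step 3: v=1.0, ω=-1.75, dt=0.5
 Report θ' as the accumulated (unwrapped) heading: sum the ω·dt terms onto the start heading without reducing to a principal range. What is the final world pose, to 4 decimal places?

(1.5197, 4.3757, -2.1368)

step 1: θ'=-0.2618 (straight) → pose (2.2756, 4.1941, -0.2618)
step 2: θ'=-1.2618 (R=1.0000) → pose (1.5817, 4.8559, -1.2618)
step 3: θ'=-2.1368 (R=-0.5714) → pose (1.5197, 4.3757, -2.1368)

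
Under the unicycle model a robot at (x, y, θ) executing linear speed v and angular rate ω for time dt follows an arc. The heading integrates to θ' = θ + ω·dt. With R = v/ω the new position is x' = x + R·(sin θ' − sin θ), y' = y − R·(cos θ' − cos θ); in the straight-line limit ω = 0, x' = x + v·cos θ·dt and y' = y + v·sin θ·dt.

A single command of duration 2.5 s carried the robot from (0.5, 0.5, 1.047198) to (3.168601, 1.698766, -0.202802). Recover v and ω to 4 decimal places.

v = 1.2500, ω = -0.5000

Δθ = -0.202802 − 1.047198 = -1.250000
ω = Δθ/dt = -1.250000/2.5 = -0.5000
R = Δx/(sin θ' − sin θ) = -2.5000
v = R·ω = -2.5000·-0.5000 = 1.2500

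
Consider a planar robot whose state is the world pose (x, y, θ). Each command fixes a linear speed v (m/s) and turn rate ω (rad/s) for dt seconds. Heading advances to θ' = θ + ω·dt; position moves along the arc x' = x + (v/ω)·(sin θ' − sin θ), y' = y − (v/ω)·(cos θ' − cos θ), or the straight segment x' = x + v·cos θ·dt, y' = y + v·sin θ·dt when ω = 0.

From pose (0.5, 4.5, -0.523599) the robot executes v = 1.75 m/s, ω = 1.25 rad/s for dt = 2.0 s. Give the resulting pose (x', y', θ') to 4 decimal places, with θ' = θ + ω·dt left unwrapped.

θ' = -0.5236 + 1.25·2.0 = 1.9764
R = v/ω = 1.75/1.25 = 1.4000
x' = 0.5 + 1.4000·(sin 1.9764 − sin -0.5236) = 2.4864
y' = 4.5 − 1.4000·(cos 1.9764 − cos -0.5236) = 6.2648

(2.4864, 6.2648, 1.9764)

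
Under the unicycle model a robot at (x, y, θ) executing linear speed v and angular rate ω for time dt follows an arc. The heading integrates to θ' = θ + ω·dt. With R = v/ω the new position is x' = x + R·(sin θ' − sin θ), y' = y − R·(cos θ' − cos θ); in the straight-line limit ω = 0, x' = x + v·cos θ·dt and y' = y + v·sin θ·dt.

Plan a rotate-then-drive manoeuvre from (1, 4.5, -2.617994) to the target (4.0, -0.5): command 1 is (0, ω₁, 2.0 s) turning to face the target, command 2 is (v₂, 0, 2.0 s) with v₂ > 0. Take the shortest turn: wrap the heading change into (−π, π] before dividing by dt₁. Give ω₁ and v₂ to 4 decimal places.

ω₁ = 0.7938, v₂ = 2.9155

heading to target = atan2(-0.5−4.5, 4−1) = -1.0304
Δθ = wrap(-1.0304 − -2.6180) = 1.5876; ω₁ = Δθ/dt₁ = 0.7938
distance = √((4−1)² + (-0.5−4.5)²) = 5.8310; v₂ = distance/dt₂ = 2.9155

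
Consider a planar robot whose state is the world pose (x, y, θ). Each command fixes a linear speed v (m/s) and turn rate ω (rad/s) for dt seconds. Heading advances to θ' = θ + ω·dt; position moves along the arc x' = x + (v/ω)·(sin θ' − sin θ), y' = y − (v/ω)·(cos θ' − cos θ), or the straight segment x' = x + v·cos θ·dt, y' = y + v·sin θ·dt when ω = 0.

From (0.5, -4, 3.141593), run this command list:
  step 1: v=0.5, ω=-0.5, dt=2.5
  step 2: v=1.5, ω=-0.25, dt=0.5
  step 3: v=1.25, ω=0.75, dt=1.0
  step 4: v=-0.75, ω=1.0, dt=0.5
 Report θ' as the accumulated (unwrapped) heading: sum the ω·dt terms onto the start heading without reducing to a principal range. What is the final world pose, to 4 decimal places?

step 1: θ'=1.8916 (R=-1.0000) → pose (-0.4490, -3.3153, 1.8916)
step 2: θ'=1.7666 (R=-6.0000) → pose (-0.6404, -2.5907, 1.7666)
step 3: θ'=2.5166 (R=1.6667) → pose (-1.3001, -1.5633, 2.5166)
step 4: θ'=3.0166 (R=-0.7500) → pose (-0.9548, -1.6992, 3.0166)

(-0.9548, -1.6992, 3.0166)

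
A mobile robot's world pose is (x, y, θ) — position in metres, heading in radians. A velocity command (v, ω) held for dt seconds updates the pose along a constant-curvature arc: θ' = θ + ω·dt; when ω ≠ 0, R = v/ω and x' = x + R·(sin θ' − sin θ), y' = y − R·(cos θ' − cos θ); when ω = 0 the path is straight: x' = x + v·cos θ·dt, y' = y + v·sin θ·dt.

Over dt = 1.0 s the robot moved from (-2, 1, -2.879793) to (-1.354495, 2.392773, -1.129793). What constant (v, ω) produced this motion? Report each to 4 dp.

Δθ = -1.129793 − -2.879793 = 1.750000
ω = Δθ/dt = 1.750000/1.0 = 1.7500
R = −Δy/(cos θ' − cos θ) = -1.0000
v = R·ω = -1.0000·1.7500 = -1.7500

v = -1.7500, ω = 1.7500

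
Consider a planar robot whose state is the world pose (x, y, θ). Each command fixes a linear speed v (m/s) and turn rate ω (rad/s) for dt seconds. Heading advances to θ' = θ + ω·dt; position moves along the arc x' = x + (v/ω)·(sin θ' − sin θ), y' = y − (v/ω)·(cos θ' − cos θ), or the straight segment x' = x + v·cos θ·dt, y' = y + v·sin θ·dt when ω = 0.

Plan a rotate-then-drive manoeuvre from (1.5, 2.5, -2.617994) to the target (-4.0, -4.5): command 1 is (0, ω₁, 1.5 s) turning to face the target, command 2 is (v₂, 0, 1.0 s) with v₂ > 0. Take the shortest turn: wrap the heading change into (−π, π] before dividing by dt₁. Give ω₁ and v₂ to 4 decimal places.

ω₁ = 0.2542, v₂ = 8.9022

heading to target = atan2(-4.5−2.5, -4−1.5) = -2.2368
Δθ = wrap(-2.2368 − -2.6180) = 0.3812; ω₁ = Δθ/dt₁ = 0.2542
distance = √((-4−1.5)² + (-4.5−2.5)²) = 8.9022; v₂ = distance/dt₂ = 8.9022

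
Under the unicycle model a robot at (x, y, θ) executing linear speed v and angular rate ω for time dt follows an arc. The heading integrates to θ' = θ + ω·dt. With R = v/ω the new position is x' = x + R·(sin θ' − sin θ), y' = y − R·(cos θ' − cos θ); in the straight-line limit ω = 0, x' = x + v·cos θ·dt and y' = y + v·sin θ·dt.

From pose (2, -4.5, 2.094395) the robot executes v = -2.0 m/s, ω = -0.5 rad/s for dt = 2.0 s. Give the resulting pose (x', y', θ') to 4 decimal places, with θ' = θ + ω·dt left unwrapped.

(2.0905, -8.3343, 1.0944)

θ' = 2.0944 + -0.5·2.0 = 1.0944
R = v/ω = -2.0/-0.5 = 4.0000
x' = 2 + 4.0000·(sin 1.0944 − sin 2.0944) = 2.0905
y' = -4.5 − 4.0000·(cos 1.0944 − cos 2.0944) = -8.3343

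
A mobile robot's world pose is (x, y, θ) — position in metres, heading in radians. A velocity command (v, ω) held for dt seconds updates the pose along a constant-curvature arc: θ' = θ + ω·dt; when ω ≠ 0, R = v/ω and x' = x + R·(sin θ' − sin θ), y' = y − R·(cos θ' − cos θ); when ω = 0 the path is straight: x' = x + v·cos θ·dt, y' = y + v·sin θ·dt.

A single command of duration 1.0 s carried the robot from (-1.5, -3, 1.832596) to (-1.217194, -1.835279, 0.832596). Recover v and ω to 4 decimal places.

Δθ = 0.832596 − 1.832596 = -1.000000
ω = Δθ/dt = -1.000000/1.0 = -1.0000
R = −Δy/(cos θ' − cos θ) = -1.2500
v = R·ω = -1.2500·-1.0000 = 1.2500

v = 1.2500, ω = -1.0000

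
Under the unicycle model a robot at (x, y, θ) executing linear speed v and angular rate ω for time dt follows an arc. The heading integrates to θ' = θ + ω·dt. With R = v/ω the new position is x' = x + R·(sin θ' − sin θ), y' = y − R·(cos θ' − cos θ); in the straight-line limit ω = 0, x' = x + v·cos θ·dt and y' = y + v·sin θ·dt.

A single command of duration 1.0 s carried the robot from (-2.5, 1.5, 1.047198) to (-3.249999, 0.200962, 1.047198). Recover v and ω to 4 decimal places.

Δθ = 1.047198 − 1.047198 = 0.000000
ω = Δθ/dt = 0.000000/1.0 = 0.0000
ω = 0 → v = (Δx·cos θ + Δy·sin θ)/dt = -1.5000

v = -1.5000, ω = 0.0000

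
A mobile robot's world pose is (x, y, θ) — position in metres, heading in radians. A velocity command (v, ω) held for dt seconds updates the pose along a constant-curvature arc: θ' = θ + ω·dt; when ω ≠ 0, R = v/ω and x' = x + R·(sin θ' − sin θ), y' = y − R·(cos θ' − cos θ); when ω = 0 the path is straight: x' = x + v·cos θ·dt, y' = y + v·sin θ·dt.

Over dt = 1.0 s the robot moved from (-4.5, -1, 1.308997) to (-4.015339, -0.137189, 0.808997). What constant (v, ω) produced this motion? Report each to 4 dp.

Δθ = 0.808997 − 1.308997 = -0.500000
ω = Δθ/dt = -0.500000/1.0 = -0.5000
R = −Δy/(cos θ' − cos θ) = -2.0000
v = R·ω = -2.0000·-0.5000 = 1.0000

v = 1.0000, ω = -0.5000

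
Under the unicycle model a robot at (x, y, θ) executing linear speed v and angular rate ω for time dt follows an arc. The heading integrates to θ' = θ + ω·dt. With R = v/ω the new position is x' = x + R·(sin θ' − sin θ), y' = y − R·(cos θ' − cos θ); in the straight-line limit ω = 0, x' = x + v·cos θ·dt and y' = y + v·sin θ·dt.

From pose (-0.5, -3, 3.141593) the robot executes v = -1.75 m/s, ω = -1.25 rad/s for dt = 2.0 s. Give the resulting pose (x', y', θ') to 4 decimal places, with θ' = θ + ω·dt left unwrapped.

(0.3379, -5.5216, 0.6416)

θ' = 3.1416 + -1.25·2.0 = 0.6416
R = v/ω = -1.75/-1.25 = 1.4000
x' = -0.5 + 1.4000·(sin 0.6416 − sin 3.1416) = 0.3379
y' = -3 − 1.4000·(cos 0.6416 − cos 3.1416) = -5.5216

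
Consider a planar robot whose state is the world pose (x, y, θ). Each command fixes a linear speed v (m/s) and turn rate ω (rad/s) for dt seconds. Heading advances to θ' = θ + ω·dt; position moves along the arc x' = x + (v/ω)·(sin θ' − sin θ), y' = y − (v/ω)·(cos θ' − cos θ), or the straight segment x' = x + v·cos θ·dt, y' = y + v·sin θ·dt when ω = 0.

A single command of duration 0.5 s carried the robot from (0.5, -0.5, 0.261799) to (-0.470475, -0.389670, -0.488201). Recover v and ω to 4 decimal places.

v = -2.0000, ω = -1.5000

Δθ = -0.488201 − 0.261799 = -0.750000
ω = Δθ/dt = -0.750000/0.5 = -1.5000
R = Δx/(sin θ' − sin θ) = 1.3333
v = R·ω = 1.3333·-1.5000 = -2.0000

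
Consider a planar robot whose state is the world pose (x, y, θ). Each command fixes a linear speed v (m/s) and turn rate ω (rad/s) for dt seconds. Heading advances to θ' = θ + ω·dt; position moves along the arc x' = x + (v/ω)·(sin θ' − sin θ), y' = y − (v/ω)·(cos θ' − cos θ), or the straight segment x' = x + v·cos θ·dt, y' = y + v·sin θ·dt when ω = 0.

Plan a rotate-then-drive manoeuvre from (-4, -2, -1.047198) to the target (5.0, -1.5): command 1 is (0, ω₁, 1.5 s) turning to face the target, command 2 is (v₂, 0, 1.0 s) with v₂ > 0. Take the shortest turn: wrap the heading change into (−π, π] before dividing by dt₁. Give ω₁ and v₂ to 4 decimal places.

ω₁ = 0.7351, v₂ = 9.0139

heading to target = atan2(-1.5−-2, 5−-4) = 0.0555
Δθ = wrap(0.0555 − -1.0472) = 1.1027; ω₁ = Δθ/dt₁ = 0.7351
distance = √((5−-4)² + (-1.5−-2)²) = 9.0139; v₂ = distance/dt₂ = 9.0139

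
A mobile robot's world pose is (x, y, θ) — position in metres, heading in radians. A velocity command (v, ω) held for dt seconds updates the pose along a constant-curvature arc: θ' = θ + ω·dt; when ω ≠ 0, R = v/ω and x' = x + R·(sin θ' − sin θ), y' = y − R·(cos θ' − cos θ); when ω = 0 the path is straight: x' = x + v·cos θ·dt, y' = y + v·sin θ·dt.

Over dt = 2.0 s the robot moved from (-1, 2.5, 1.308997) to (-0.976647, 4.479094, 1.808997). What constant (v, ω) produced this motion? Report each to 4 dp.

Δθ = 1.808997 − 1.308997 = 0.500000
ω = Δθ/dt = 0.500000/2.0 = 0.2500
R = −Δy/(cos θ' − cos θ) = 4.0000
v = R·ω = 4.0000·0.2500 = 1.0000

v = 1.0000, ω = 0.2500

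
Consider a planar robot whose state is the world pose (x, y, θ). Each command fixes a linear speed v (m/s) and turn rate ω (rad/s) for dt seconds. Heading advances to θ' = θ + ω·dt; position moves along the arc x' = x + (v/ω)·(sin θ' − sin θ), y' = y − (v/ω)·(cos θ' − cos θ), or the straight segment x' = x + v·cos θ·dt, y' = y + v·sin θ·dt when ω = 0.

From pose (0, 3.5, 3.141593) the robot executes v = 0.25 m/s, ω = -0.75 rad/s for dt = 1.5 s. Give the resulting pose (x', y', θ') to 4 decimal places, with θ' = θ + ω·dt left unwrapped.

(-0.3008, 3.6896, 2.0166)

θ' = 3.1416 + -0.75·1.5 = 2.0166
R = v/ω = 0.25/-0.75 = -0.3333
x' = 0 + -0.3333·(sin 2.0166 − sin 3.1416) = -0.3008
y' = 3.5 − -0.3333·(cos 2.0166 − cos 3.1416) = 3.6896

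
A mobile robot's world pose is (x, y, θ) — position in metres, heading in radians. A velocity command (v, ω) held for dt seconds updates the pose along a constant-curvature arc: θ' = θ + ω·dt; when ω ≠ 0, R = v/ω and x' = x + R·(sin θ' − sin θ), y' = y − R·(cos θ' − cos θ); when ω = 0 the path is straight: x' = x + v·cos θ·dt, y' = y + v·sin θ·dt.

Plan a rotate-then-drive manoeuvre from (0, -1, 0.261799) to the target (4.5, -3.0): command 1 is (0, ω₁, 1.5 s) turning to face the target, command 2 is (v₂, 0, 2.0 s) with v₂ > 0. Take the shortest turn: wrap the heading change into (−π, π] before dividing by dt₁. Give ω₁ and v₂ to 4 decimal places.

ω₁ = -0.4533, v₂ = 2.4622

heading to target = atan2(-3−-1, 4.5−0) = -0.4182
Δθ = wrap(-0.4182 − 0.2618) = -0.6800; ω₁ = Δθ/dt₁ = -0.4533
distance = √((4.5−0)² + (-3−-1)²) = 4.9244; v₂ = distance/dt₂ = 2.4622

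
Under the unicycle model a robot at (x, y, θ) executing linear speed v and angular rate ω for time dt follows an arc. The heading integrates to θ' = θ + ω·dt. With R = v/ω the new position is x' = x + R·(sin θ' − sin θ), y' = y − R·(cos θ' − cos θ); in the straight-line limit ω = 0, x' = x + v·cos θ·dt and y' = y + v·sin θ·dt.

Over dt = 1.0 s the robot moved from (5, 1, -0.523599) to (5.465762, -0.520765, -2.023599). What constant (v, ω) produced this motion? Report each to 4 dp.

Δθ = -2.023599 − -0.523599 = -1.500000
ω = Δθ/dt = -1.500000/1.0 = -1.5000
R = −Δy/(cos θ' − cos θ) = -1.1667
v = R·ω = -1.1667·-1.5000 = 1.7500

v = 1.7500, ω = -1.5000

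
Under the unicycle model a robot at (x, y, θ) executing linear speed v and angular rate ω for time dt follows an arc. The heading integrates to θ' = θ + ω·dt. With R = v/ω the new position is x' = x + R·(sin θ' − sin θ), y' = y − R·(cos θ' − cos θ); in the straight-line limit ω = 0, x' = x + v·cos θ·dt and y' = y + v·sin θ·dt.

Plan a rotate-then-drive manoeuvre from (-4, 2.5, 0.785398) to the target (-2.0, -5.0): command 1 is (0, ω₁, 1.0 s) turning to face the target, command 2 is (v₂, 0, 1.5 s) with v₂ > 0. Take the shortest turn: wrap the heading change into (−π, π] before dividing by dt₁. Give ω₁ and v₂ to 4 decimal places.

ω₁ = -2.0956, v₂ = 5.1747

heading to target = atan2(-5−2.5, -2−-4) = -1.3102
Δθ = wrap(-1.3102 − 0.7854) = -2.0956; ω₁ = Δθ/dt₁ = -2.0956
distance = √((-2−-4)² + (-5−2.5)²) = 7.7621; v₂ = distance/dt₂ = 5.1747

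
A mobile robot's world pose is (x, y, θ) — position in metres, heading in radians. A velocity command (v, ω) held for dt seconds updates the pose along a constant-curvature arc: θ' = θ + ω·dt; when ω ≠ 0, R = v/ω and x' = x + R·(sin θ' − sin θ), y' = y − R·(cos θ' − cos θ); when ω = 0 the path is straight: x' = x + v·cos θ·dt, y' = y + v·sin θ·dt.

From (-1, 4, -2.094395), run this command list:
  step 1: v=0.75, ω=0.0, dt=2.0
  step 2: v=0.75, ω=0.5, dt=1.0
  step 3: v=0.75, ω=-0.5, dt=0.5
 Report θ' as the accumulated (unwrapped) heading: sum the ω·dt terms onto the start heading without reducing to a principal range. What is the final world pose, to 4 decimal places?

step 1: θ'=-2.0944 (straight) → pose (-1.7500, 2.7010, -2.0944)
step 2: θ'=-1.5944 (R=1.5000) → pose (-1.9505, 1.9864, -1.5944)
step 3: θ'=-1.8444 (R=-1.5000) → pose (-2.0059, 1.6165, -1.8444)

(-2.0059, 1.6165, -1.8444)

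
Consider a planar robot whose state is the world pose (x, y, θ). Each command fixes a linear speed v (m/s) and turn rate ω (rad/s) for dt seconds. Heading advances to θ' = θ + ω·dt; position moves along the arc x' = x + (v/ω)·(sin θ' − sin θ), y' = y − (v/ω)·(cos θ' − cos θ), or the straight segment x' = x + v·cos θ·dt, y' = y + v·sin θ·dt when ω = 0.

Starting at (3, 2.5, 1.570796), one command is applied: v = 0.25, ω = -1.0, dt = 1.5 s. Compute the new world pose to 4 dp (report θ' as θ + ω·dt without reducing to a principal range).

θ' = 1.5708 + -1.0·1.5 = 0.0708
R = v/ω = 0.25/-1.0 = -0.2500
x' = 3 + -0.2500·(sin 0.0708 − sin 1.5708) = 3.2323
y' = 2.5 − -0.2500·(cos 0.0708 − cos 1.5708) = 2.7494

(3.2323, 2.7494, 0.0708)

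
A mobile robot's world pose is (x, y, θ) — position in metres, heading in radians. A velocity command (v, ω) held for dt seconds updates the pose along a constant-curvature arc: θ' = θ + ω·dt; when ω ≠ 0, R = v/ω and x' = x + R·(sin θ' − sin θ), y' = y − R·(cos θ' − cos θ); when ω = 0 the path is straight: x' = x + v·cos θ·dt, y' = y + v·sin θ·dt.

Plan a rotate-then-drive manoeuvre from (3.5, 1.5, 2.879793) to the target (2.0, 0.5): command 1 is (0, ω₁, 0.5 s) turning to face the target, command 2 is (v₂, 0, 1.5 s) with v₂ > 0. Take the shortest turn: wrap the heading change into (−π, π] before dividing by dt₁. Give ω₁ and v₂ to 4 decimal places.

heading to target = atan2(0.5−1.5, 2−3.5) = -2.5536
Δθ = wrap(-2.5536 − 2.8798) = 0.8498; ω₁ = Δθ/dt₁ = 1.6996
distance = √((2−3.5)² + (0.5−1.5)²) = 1.8028; v₂ = distance/dt₂ = 1.2019

ω₁ = 1.6996, v₂ = 1.2019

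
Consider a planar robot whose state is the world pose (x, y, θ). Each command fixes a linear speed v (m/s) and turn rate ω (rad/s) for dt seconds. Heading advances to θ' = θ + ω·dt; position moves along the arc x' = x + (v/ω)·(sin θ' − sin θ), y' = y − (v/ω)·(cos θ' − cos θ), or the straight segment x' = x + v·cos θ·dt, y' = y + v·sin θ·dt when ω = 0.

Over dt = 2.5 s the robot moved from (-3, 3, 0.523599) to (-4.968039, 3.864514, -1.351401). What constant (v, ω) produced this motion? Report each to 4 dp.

Δθ = -1.351401 − 0.523599 = -1.875000
ω = Δθ/dt = -1.875000/2.5 = -0.7500
R = Δx/(sin θ' − sin θ) = 1.3333
v = R·ω = 1.3333·-0.7500 = -1.0000

v = -1.0000, ω = -0.7500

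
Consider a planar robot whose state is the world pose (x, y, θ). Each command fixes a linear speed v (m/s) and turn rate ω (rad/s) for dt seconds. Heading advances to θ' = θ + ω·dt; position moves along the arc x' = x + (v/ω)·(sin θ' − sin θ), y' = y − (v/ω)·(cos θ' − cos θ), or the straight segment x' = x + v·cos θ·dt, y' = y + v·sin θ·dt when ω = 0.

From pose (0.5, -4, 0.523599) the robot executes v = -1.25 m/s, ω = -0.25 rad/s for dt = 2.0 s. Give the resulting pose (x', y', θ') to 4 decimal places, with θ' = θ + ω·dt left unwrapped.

θ' = 0.5236 + -0.25·2.0 = 0.0236
R = v/ω = -1.25/-0.25 = 5.0000
x' = 0.5 + 5.0000·(sin 0.0236 − sin 0.5236) = -1.8820
y' = -4 − 5.0000·(cos 0.0236 − cos 0.5236) = -4.6685

(-1.8820, -4.6685, 0.0236)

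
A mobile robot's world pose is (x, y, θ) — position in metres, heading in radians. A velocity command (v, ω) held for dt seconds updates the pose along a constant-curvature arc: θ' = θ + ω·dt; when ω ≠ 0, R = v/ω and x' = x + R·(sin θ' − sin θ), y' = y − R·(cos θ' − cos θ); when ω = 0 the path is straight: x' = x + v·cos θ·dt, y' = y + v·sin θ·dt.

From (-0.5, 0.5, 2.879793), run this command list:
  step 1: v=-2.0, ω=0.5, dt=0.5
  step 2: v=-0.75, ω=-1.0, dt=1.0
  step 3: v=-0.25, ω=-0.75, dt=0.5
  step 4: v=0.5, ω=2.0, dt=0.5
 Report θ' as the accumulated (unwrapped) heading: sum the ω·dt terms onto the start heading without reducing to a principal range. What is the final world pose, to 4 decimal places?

(1.0087, 0.0818, 2.7548)

step 1: θ'=3.1298 (R=-4.0000) → pose (0.4881, 0.3640, 3.1298)
step 2: θ'=2.1298 (R=0.7500) → pose (1.1151, 0.0118, 2.1298)
step 3: θ'=1.7548 (R=0.3333) → pose (1.1602, -0.1040, 1.7548)
step 4: θ'=2.7548 (R=0.2500) → pose (1.0087, 0.0818, 2.7548)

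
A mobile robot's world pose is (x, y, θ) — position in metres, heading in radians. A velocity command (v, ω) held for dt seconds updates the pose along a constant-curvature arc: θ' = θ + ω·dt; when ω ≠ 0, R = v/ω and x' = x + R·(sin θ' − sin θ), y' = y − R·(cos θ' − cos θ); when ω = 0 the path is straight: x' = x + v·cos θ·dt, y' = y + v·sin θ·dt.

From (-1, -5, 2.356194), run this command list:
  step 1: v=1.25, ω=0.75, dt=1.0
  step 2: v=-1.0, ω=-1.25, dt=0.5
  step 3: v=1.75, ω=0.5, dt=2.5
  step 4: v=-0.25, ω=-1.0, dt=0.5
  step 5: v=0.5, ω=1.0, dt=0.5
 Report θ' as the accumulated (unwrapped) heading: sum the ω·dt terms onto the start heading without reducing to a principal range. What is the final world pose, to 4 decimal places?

(-5.8668, -4.5768, 3.7312)

step 1: θ'=3.1062 (R=1.6667) → pose (-2.1195, -4.5129, 3.1062)
step 2: θ'=2.4812 (R=0.8000) → pose (-1.6571, -4.6806, 2.4812)
step 3: θ'=3.7312 (R=3.5000) → pose (-5.7502, -4.5356, 3.7312)
step 4: θ'=3.2312 (R=0.2500) → pose (-5.6336, -4.4944, 3.2312)
step 5: θ'=3.7312 (R=0.5000) → pose (-5.8668, -4.5768, 3.7312)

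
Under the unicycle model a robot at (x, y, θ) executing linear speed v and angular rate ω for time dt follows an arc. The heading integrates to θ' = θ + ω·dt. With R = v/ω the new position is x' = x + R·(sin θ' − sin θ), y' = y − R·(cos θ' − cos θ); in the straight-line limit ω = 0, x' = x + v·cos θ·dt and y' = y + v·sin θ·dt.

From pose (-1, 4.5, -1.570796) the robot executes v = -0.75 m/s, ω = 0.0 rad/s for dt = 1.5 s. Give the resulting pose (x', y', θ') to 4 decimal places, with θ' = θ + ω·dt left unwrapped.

θ' = -1.5708 + 0.0·1.5 = -1.5708
ω = 0 → straight: x' = -1 + -0.75·cos(-1.5708)·1.5 = -1.0000
y' = 4.5 + -0.75·sin(-1.5708)·1.5 = 5.6250

(-1.0000, 5.6250, -1.5708)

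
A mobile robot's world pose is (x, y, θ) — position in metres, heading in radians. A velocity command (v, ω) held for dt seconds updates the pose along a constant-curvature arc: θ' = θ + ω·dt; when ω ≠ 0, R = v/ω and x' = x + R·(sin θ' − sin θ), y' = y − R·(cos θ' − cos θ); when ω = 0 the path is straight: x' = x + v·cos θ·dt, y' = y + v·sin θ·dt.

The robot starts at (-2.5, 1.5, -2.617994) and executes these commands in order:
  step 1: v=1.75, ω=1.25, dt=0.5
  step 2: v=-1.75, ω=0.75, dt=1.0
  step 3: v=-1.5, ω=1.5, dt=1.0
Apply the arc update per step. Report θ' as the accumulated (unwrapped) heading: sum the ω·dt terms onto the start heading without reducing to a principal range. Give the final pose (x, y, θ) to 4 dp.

(-4.1974, 3.2138, 0.2570)

step 1: θ'=-1.9930 (R=1.4000) → pose (-3.0771, 0.8612, -1.9930)
step 2: θ'=-1.2430 (R=-2.3333) → pose (-2.9964, 2.5686, -1.2430)
step 3: θ'=0.2570 (R=-1.0000) → pose (-4.1974, 3.2138, 0.2570)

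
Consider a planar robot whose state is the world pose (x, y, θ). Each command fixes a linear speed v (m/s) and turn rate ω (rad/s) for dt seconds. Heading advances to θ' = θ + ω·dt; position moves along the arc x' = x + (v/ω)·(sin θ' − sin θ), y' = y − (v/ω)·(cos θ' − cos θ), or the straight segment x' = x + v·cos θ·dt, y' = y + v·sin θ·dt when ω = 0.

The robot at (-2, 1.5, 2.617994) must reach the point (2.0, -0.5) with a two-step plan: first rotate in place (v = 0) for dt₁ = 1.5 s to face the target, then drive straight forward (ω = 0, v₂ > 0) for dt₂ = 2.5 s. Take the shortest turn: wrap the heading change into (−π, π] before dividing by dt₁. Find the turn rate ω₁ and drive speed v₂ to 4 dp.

heading to target = atan2(-0.5−1.5, 2−-2) = -0.4636
Δθ = wrap(-0.4636 − 2.6180) = -3.0816; ω₁ = Δθ/dt₁ = -2.0544
distance = √((2−-2)² + (-0.5−1.5)²) = 4.4721; v₂ = distance/dt₂ = 1.7889

ω₁ = -2.0544, v₂ = 1.7889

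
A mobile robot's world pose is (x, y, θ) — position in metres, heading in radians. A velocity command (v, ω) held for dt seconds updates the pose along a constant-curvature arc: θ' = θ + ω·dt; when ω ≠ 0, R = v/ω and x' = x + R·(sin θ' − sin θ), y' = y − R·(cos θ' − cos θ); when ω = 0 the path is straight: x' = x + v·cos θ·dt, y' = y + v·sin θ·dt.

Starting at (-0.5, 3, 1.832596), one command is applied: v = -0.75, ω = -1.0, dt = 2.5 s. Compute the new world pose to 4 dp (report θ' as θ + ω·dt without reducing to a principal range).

(-1.6887, 2.2168, -0.6674)

θ' = 1.8326 + -1.0·2.5 = -0.6674
R = v/ω = -0.75/-1.0 = 0.7500
x' = -0.5 + 0.7500·(sin -0.6674 − sin 1.8326) = -1.6887
y' = 3 − 0.7500·(cos -0.6674 − cos 1.8326) = 2.2168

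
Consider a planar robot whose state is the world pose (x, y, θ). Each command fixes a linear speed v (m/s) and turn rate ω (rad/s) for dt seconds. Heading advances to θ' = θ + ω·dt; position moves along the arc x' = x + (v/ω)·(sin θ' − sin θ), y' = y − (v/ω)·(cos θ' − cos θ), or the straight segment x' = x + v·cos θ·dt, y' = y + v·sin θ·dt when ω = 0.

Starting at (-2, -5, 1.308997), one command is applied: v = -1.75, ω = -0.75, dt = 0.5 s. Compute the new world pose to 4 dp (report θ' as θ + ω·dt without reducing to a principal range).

(-2.3778, -5.7835, 0.9340)

θ' = 1.3090 + -0.75·0.5 = 0.9340
R = v/ω = -1.75/-0.75 = 2.3333
x' = -2 + 2.3333·(sin 0.9340 − sin 1.3090) = -2.3778
y' = -5 − 2.3333·(cos 0.9340 − cos 1.3090) = -5.7835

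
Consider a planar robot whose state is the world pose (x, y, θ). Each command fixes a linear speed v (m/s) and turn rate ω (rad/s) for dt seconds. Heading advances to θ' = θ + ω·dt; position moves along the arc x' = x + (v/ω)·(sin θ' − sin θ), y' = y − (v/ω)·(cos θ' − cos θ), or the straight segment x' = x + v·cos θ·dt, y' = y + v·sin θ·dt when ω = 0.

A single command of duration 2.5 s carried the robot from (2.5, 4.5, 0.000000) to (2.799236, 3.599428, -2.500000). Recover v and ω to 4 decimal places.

Δθ = -2.500000 − 0.000000 = -2.500000
ω = Δθ/dt = -2.500000/2.5 = -1.0000
R = −Δy/(cos θ' − cos θ) = -0.5000
v = R·ω = -0.5000·-1.0000 = 0.5000

v = 0.5000, ω = -1.0000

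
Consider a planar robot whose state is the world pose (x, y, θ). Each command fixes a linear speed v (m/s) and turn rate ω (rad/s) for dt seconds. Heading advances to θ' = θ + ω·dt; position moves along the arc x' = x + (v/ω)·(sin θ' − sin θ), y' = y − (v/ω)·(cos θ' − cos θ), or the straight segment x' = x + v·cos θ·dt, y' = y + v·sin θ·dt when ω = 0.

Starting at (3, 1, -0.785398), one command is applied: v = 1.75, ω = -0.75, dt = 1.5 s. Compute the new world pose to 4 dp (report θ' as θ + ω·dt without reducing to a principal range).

(3.5502, -1.4272, -1.9104)

θ' = -0.7854 + -0.75·1.5 = -1.9104
R = v/ω = 1.75/-0.75 = -2.3333
x' = 3 + -2.3333·(sin -1.9104 − sin -0.7854) = 3.5502
y' = 1 − -2.3333·(cos -1.9104 − cos -0.7854) = -1.4272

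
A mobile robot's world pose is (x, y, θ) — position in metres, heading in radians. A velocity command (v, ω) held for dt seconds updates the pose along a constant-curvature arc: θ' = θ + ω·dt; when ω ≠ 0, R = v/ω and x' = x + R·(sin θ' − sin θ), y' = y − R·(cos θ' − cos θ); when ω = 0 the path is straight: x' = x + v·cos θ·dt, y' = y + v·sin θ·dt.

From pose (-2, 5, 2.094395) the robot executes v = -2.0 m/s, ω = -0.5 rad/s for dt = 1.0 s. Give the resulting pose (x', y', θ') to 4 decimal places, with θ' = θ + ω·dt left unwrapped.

θ' = 2.0944 + -0.5·1.0 = 1.5944
R = v/ω = -2.0/-0.5 = 4.0000
x' = -2 + 4.0000·(sin 1.5944 − sin 2.0944) = -1.4652
y' = 5 − 4.0000·(cos 1.5944 − cos 2.0944) = 3.0944

(-1.4652, 3.0944, 1.5944)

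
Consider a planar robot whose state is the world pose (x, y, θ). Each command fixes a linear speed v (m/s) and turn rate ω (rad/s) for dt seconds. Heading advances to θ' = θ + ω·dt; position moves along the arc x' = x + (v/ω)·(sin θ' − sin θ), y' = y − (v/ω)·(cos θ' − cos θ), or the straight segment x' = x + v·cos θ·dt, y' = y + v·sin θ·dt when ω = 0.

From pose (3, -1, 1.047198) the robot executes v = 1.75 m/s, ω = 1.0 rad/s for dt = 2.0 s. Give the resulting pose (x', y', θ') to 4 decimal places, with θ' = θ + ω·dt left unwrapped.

θ' = 1.0472 + 1.0·2.0 = 3.0472
R = v/ω = 1.75/1.0 = 1.7500
x' = 3 + 1.7500·(sin 3.0472 − sin 1.0472) = 1.6494
y' = -1 − 1.7500·(cos 3.0472 − cos 1.0472) = 1.6172

(1.6494, 1.6172, 3.0472)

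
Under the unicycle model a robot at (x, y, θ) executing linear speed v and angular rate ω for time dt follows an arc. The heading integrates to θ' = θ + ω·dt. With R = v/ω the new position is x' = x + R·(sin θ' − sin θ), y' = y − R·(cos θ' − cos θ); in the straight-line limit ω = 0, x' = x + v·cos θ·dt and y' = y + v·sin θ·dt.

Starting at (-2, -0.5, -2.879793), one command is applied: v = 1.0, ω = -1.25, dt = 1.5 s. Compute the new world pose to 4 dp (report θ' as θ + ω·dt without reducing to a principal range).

(-3.0063, 0.3067, -4.7548)

θ' = -2.8798 + -1.25·1.5 = -4.7548
R = v/ω = 1.0/-1.25 = -0.8000
x' = -2 + -0.8000·(sin -4.7548 − sin -2.8798) = -3.0063
y' = -0.5 − -0.8000·(cos -4.7548 − cos -2.8798) = 0.3067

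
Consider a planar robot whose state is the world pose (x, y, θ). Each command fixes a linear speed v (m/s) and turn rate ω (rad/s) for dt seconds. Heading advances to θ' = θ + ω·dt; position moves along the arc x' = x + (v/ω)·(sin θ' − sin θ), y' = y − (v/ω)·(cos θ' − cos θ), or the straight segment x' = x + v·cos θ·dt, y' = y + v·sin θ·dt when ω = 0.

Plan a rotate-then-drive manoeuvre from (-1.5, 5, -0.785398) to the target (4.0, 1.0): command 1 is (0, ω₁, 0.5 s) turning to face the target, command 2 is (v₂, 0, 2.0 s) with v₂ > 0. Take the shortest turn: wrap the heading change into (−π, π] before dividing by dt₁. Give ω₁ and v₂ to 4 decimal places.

ω₁ = 0.3132, v₂ = 3.4004

heading to target = atan2(1−5, 4−-1.5) = -0.6288
Δθ = wrap(-0.6288 − -0.7854) = 0.1566; ω₁ = Δθ/dt₁ = 0.3132
distance = √((4−-1.5)² + (1−5)²) = 6.8007; v₂ = distance/dt₂ = 3.4004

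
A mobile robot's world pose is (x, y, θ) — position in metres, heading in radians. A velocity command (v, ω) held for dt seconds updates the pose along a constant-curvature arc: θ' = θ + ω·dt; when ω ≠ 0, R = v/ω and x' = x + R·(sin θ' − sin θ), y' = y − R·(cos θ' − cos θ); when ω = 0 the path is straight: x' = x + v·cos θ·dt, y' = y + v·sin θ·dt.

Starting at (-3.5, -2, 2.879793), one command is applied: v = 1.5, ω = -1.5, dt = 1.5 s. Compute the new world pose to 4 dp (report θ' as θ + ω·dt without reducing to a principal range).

(-3.8302, -0.2259, 0.6298)

θ' = 2.8798 + -1.5·1.5 = 0.6298
R = v/ω = 1.5/-1.5 = -1.0000
x' = -3.5 + -1.0000·(sin 0.6298 − sin 2.8798) = -3.8302
y' = -2 − -1.0000·(cos 0.6298 − cos 2.8798) = -0.2259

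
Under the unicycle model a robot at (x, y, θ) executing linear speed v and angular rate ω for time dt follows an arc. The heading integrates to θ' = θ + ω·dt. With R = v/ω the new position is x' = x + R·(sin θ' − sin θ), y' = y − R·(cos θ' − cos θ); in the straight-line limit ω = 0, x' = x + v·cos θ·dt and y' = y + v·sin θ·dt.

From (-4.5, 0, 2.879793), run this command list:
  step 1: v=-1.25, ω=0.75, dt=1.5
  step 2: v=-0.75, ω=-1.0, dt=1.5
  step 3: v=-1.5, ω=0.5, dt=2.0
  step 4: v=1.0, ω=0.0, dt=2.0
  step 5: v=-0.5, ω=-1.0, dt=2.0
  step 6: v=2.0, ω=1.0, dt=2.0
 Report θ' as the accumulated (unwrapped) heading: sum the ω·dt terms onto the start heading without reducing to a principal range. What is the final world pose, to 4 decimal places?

step 1: θ'=4.0048 (R=-1.6667) → pose (-2.8021, 0.5265, 4.0048)
step 2: θ'=2.5048 (R=0.7500) → pose (-1.7862, 0.6420, 2.5048)
step 3: θ'=3.5048 (R=-3.0000) → pose (1.0635, 0.2497, 3.5048)
step 4: θ'=3.5048 (straight) → pose (-0.8060, -0.4608, 3.5048)
step 5: θ'=1.5048 (R=0.5000) → pose (-0.1295, -0.9612, 1.5048)
step 6: θ'=3.5048 (R=2.0000) → pose (-2.8357, 1.0403, 3.5048)

(-2.8357, 1.0403, 3.5048)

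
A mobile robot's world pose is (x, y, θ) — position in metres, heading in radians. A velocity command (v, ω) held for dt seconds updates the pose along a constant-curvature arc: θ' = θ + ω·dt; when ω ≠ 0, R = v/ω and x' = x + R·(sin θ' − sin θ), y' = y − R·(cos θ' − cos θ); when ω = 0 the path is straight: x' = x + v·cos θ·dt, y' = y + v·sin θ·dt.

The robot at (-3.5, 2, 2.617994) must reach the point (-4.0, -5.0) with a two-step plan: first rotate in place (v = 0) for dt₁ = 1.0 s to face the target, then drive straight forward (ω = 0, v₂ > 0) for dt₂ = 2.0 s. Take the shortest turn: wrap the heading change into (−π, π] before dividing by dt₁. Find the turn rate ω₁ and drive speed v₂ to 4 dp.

heading to target = atan2(-5−2, -4−-3.5) = -1.6421
Δθ = wrap(-1.6421 − 2.6180) = 2.0231; ω₁ = Δθ/dt₁ = 2.0231
distance = √((-4−-3.5)² + (-5−2)²) = 7.0178; v₂ = distance/dt₂ = 3.5089

ω₁ = 2.0231, v₂ = 3.5089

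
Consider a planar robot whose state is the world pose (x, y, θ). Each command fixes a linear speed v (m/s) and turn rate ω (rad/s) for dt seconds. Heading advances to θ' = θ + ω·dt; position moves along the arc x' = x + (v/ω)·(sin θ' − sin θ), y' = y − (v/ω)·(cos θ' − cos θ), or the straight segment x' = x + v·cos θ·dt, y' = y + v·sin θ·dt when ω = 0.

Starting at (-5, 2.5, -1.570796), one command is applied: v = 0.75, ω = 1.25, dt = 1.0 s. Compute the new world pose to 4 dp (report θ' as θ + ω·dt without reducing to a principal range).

(-4.5892, 1.9306, -0.3208)

θ' = -1.5708 + 1.25·1.0 = -0.3208
R = v/ω = 0.75/1.25 = 0.6000
x' = -5 + 0.6000·(sin -0.3208 − sin -1.5708) = -4.5892
y' = 2.5 − 0.6000·(cos -0.3208 − cos -1.5708) = 1.9306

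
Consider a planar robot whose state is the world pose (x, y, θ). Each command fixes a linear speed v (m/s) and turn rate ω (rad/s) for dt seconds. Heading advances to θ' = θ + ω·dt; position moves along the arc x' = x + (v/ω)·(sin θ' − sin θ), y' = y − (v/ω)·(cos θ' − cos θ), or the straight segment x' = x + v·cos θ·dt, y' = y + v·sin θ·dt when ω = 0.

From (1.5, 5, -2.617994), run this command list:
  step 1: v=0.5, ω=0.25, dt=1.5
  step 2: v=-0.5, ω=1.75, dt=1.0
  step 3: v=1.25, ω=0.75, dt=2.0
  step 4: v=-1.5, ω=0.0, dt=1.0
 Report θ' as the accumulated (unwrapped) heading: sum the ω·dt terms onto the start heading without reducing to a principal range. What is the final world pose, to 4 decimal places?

(2.2427, 4.2527, 1.0070)

step 1: θ'=-2.2430 (R=2.0000) → pose (0.9351, 4.5134, -2.2430)
step 2: θ'=-0.4930 (R=-0.2857) → pose (0.8467, 4.9430, -0.4930)
step 3: θ'=1.0070 (R=1.6667) → pose (3.0443, 5.5205, 1.0070)
step 4: θ'=1.0070 (straight) → pose (2.2427, 4.2527, 1.0070)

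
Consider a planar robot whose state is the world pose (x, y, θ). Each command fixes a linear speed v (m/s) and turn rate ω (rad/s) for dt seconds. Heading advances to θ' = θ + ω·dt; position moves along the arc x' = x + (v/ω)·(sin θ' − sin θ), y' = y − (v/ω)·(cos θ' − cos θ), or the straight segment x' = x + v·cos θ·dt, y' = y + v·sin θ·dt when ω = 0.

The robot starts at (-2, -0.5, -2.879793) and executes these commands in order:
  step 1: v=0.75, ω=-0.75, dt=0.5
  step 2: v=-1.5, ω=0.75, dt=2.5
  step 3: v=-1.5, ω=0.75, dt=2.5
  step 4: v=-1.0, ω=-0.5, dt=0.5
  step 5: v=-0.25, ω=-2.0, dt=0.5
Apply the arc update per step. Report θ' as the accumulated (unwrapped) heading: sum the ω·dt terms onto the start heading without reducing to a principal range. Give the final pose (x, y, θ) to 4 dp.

(-3.6772, 3.0690, -0.7548)

step 1: θ'=-3.2548 (R=-1.0000) → pose (-2.3718, -0.5277, -3.2548)
step 2: θ'=-1.3798 (R=-2.0000) → pose (-0.1822, 1.8392, -1.3798)
step 3: θ'=0.4952 (R=-2.0000) → pose (-3.0963, 3.2193, 0.4952)
step 4: θ'=0.2452 (R=2.0000) → pose (-3.5612, 3.0388, 0.2452)
step 5: θ'=-0.7548 (R=0.1250) → pose (-3.6772, 3.0690, -0.7548)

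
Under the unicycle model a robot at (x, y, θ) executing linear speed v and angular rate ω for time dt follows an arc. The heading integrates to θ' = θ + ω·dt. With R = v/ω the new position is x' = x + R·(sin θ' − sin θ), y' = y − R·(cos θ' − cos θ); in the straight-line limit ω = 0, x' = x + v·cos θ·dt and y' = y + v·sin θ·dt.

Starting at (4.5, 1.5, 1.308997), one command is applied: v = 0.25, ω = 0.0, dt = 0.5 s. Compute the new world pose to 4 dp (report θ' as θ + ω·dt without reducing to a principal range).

θ' = 1.3090 + 0.0·0.5 = 1.3090
ω = 0 → straight: x' = 4.5 + 0.25·cos(1.3090)·0.5 = 4.5324
y' = 1.5 + 0.25·sin(1.3090)·0.5 = 1.6207

(4.5324, 1.6207, 1.3090)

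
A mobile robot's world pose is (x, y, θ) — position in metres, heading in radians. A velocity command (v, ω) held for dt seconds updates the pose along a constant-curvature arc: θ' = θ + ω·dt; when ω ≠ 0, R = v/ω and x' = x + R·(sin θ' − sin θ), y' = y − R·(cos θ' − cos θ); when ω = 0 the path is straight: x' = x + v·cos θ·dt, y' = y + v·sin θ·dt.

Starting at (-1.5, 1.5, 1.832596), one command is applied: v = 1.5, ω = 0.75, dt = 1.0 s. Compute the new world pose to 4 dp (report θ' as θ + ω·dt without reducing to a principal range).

θ' = 1.8326 + 0.75·1.0 = 2.5826
R = v/ω = 1.5/0.75 = 2.0000
x' = -1.5 + 2.0000·(sin 2.5826 − sin 1.8326) = -2.3712
y' = 1.5 − 2.0000·(cos 2.5826 − cos 1.8326) = 2.6779

(-2.3712, 2.6779, 2.5826)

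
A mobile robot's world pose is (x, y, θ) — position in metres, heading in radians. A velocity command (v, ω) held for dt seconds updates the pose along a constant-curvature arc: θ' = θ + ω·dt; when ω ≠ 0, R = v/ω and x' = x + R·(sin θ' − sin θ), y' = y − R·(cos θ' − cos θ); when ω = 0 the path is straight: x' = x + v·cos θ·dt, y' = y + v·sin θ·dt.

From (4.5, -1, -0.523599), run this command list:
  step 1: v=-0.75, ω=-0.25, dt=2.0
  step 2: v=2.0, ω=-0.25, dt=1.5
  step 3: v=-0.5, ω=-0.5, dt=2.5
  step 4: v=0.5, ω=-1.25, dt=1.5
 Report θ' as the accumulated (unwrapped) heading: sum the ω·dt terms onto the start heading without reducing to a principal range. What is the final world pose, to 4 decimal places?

(4.4176, -1.4248, -4.5236)

step 1: θ'=-1.0236 (R=3.0000) → pose (3.4380, 0.0372, -1.0236)
step 2: θ'=-1.3986 (R=-8.0000) → pose (4.4878, -2.7544, -1.3986)
step 3: θ'=-2.6486 (R=1.0000) → pose (4.9998, -1.7021, -2.6486)
step 4: θ'=-4.5236 (R=-0.4000) → pose (4.4176, -1.4248, -4.5236)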